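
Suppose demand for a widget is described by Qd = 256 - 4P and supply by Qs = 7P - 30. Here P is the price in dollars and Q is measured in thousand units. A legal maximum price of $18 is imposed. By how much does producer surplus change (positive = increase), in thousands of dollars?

-992

Without the control the market clears where 256 - 4P = 7P - 30, i.e. P* = 26 and Q* = 152.
Because the ceiling (18) lies below the market-clearing price, it is binding.
At P = 18: Qd = 256 - 4·18 = 184 and Qs = 7·18 - 30 = 96.
Producer surplus without the control is ½ · (26 - 30/7) · 152 = 11552/7.
With the ceiling, producers sell 96 units at 18, so PS = ½ · (18 - 30/7) · 96 = 4608/7.
Change in producer surplus = 4608/7 - 11552/7 = -992.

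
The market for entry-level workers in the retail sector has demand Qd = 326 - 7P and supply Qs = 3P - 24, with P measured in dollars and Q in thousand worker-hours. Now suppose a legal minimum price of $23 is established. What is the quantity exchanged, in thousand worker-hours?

Setting quantity demanded equal to quantity supplied, 326 - 7P = 3P - 24, gives P* = 35 and Q* = 81.
Since 23 is below P* = 35, the floor does not bind and the free-market outcome prevails.

81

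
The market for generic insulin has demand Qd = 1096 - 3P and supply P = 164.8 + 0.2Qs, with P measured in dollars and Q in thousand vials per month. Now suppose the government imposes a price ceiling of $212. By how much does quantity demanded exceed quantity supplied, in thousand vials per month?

Rearranging supply gives Qs = 5P - 824. Without the control the market clears where 1096 - 3P = 5P - 824, i.e. P* = 240 and Q* = 376.
Because the ceiling (212) lies below the market-clearing price, it is binding.
At P = 212: Qd = 1096 - 3·212 = 460 and Qs = 5·212 - 824 = 236.
Shortage = Qd - Qs = 460 - 236 = 224.

224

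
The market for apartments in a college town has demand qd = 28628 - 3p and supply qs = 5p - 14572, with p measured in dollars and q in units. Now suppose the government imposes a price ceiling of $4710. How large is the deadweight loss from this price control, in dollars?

Without the control the market clears where 28628 - 3p = 5p - 14572, i.e. p* = 5400 and q* = 12428.
Because the ceiling (4710) lies below the market-clearing price, it is binding.
At p = 4710: qd = 28628 - 3·4710 = 14498 and qs = 5·4710 - 14572 = 8978.
Quantity traded falls to 8978. At q = 8978 the demand price is (28628 - 8978)/3 = 6550 and the supply price is (14572 + 8978)/5 = 4710.
Deadweight loss = ½ · (6550 - 4710) · (12428 - 8978) = ½ · 1840 · 3450 = 3174000.

3174000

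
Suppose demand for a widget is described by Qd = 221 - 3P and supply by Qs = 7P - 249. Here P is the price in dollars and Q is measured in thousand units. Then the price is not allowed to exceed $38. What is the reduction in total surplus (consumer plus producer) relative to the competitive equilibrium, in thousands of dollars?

945

Setting quantity demanded equal to quantity supplied, 221 - 3P = 7P - 249, gives P* = 47 and Q* = 80.
The ceiling of 38 is below the equilibrium price 47, so it binds.
At P = 38: Qd = 221 - 3·38 = 107 and Qs = 7·38 - 249 = 17.
Quantity traded falls to 17. At Q = 17 the demand price is (221 - 17)/3 = 68 and the supply price is (249 + 17)/7 = 38.
Deadweight loss = ½ · (68 - 38) · (80 - 17) = ½ · 30 · 63 = 945.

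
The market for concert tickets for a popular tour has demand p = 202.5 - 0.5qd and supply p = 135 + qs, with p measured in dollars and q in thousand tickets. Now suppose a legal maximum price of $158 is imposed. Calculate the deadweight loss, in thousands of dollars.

Rearranging demand gives qd = 405 - 2p; rearranging supply gives qs = p - 135. In a free market, 405 - 2p = p - 135 gives the equilibrium p* = 180, q* = 45.
The ceiling of 158 is below the equilibrium price 180, so it binds.
At p = 158: qd = 405 - 2·158 = 89 and qs = 158 - 135 = 23.
Quantity traded falls to 23. At q = 23 the demand price is (405 - 23)/2 = 191 and the supply price is 135 + 23 = 158.
Deadweight loss = ½ · (191 - 158) · (45 - 23) = ½ · 33 · 22 = 363.

363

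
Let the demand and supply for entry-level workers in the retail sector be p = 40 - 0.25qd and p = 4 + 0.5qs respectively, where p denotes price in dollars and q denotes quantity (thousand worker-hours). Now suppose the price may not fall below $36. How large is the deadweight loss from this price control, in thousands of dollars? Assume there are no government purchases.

384

Rearranging demand gives qd = 160 - 4p; rearranging supply gives qs = 2p - 8. Equilibrium: 160 - 4p = 2p - 8, so 168 = 6p and p* = 28, q* = 48.
Since 36 > 28, the floor is binding.
At p = 36: qd = 160 - 4·36 = 16 and qs = 2·36 - 8 = 64.
Quantity traded falls to 16. At q = 16 the demand price is (160 - 16)/4 = 36 and the supply price is (8 + 16)/2 = 12.
Deadweight loss = ½ · (36 - 12) · (48 - 16) = ½ · 24 · 32 = 384.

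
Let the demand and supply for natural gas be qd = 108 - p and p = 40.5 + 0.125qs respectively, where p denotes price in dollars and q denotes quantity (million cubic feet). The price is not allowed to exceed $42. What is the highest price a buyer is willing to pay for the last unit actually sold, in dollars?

Rearranging supply gives qs = 8p - 324. Without the control the market clears where 108 - p = 8p - 324, i.e. p* = 48 and q* = 60.
Because the ceiling (42) lies below the market-clearing price, it is binding.
At p = 42: qd = 108 - 42 = 66 and qs = 8·42 - 324 = 12.
Only 12 units reach the market. On the demand curve, the marginal buyer's willingness to pay at q = 12 is (108 - 12) = 96.

96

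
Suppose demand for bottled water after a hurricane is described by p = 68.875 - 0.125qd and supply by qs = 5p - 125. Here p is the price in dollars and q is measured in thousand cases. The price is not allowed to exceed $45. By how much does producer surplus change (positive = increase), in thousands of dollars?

-822.5

Rearranging demand gives qd = 551 - 8p. Setting quantity demanded equal to quantity supplied, 551 - 8p = 5p - 125, gives p* = 52 and q* = 135.
Because the ceiling (45) lies below the market-clearing price, it is binding.
At p = 45: qd = 551 - 8·45 = 191 and qs = 5·45 - 125 = 100.
Producer surplus without the control is ½ · (52 - 25) · 135 = 1822.5.
With the ceiling, producers sell 100 units at 45, so PS = ½ · (45 - 25) · 100 = 1000.
Change in producer surplus = 1000 - 1822.5 = -822.5.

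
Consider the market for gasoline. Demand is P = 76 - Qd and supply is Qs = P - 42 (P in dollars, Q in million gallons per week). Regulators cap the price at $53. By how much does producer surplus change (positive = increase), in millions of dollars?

-84

Rearranging demand gives Qd = 76 - P. In a free market, 76 - P = P - 42 gives the equilibrium P* = 59, Q* = 17.
Because the ceiling (53) lies below the market-clearing price, it is binding.
At P = 53: Qd = 76 - 53 = 23 and Qs = 53 - 42 = 11.
Producer surplus without the control is ½ · (59 - 42) · 17 = 144.5.
With the ceiling, producers sell 11 units at 53, so PS = ½ · (53 - 42) · 11 = 60.5.
Change in producer surplus = 60.5 - 144.5 = -84.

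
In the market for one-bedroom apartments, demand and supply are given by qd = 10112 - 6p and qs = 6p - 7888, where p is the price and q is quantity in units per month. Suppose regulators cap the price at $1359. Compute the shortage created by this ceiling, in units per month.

1692

Setting quantity demanded equal to quantity supplied, 10112 - 6p = 6p - 7888, gives p* = 1500 and q* = 1112.
The ceiling of 1359 is below the equilibrium price 1500, so it binds.
At p = 1359: qd = 10112 - 6·1359 = 1958 and qs = 6·1359 - 7888 = 266.
Shortage = qd - qs = 1958 - 266 = 1692.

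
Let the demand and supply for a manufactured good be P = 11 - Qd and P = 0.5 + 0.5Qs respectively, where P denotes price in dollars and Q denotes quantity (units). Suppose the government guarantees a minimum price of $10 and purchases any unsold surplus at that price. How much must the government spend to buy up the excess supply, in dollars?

Rearranging demand gives Qd = 11 - P; rearranging supply gives Qs = 2P - 1. Setting quantity demanded equal to quantity supplied, 11 - P = 2P - 1, gives P* = 4 and Q* = 7.
Since 10 > 4, the floor is binding.
At P = 10: Qd = 11 - 10 = 1 and Qs = 2·10 - 1 = 19.
Surplus = Qs - Qd = 18.
Government expenditure = surplus × support price = 18 × 10 = 180.

180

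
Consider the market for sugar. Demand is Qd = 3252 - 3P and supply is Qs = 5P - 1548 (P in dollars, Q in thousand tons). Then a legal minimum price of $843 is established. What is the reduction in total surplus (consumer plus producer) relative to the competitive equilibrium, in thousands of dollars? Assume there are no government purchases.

Equilibrium: 3252 - 3P = 5P - 1548, so 4800 = 8P and P* = 600, Q* = 1452.
The floor of 843 is above the equilibrium price 600, so it binds.
At P = 843: Qd = 3252 - 3·843 = 723 and Qs = 5·843 - 1548 = 2667.
Quantity traded falls to 723. At Q = 723 the demand price is (3252 - 723)/3 = 843 and the supply price is (1548 + 723)/5 = 454.2.
Deadweight loss = ½ · (843 - 454.2) · (1452 - 723) = ½ · 388.8 · 729 = 141717.6.

141717.6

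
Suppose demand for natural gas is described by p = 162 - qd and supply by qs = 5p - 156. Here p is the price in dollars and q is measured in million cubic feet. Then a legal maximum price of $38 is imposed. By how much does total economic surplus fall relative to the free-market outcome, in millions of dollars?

Rearranging demand gives qd = 162 - p. In a free market, 162 - p = 5p - 156 gives the equilibrium p* = 53, q* = 109.
The ceiling of 38 is below the equilibrium price 53, so it binds.
At p = 38: qd = 162 - 38 = 124 and qs = 5·38 - 156 = 34.
Quantity traded falls to 34. At q = 34 the demand price is 162 - 34 = 128 and the supply price is (156 + 34)/5 = 38.
Deadweight loss = ½ · (128 - 38) · (109 - 34) = ½ · 90 · 75 = 3375.

3375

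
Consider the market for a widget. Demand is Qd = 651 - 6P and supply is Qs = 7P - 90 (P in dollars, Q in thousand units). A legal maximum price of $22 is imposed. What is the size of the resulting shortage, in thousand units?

455

Equilibrium: 651 - 6P = 7P - 90, so 741 = 13P and P* = 57, Q* = 309.
Because the ceiling (22) lies below the market-clearing price, it is binding.
At P = 22: Qd = 651 - 6·22 = 519 and Qs = 7·22 - 90 = 64.
Shortage = Qd - Qs = 519 - 64 = 455.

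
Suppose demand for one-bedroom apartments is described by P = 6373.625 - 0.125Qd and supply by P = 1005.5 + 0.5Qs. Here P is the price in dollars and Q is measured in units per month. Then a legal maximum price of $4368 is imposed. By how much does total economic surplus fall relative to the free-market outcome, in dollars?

Rearranging demand gives Qd = 50989 - 8P; rearranging supply gives Qs = 2P - 2011. Setting quantity demanded equal to quantity supplied, 50989 - 8P = 2P - 2011, gives P* = 5300 and Q* = 8589.
Since 4368 < 5300, the ceiling is binding.
At P = 4368: Qd = 50989 - 8·4368 = 16045 and Qs = 2·4368 - 2011 = 6725.
Quantity traded falls to 6725. At Q = 6725 the demand price is (50989 - 6725)/8 = 5533 and the supply price is (2011 + 6725)/2 = 4368.
Deadweight loss = ½ · (5533 - 4368) · (8589 - 6725) = ½ · 1165 · 1864 = 1085780.

1085780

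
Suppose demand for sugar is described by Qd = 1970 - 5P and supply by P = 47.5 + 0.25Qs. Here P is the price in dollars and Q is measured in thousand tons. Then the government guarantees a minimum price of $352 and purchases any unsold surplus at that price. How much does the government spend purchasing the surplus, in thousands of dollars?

354816

Rearranging supply gives Qs = 4P - 190. Without the control the market clears where 1970 - 5P = 4P - 190, i.e. P* = 240 and Q* = 770.
Since 352 > 240, the floor is binding.
At P = 352: Qd = 1970 - 5·352 = 210 and Qs = 4·352 - 190 = 1218.
Surplus = Qs - Qd = 1008.
Government expenditure = surplus × support price = 1008 × 352 = 354816.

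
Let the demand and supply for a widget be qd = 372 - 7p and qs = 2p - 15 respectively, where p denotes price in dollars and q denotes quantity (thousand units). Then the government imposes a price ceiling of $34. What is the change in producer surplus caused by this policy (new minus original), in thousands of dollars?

Setting quantity demanded equal to quantity supplied, 372 - 7p = 2p - 15, gives p* = 43 and q* = 71.
Because the ceiling (34) lies below the market-clearing price, it is binding.
At p = 34: qd = 372 - 7·34 = 134 and qs = 2·34 - 15 = 53.
Producer surplus without the control is ½ · (43 - 7.5) · 71 = 1260.25.
With the ceiling, producers sell 53 units at 34, so PS = ½ · (34 - 7.5) · 53 = 702.25.
Change in producer surplus = 702.25 - 1260.25 = -558.

-558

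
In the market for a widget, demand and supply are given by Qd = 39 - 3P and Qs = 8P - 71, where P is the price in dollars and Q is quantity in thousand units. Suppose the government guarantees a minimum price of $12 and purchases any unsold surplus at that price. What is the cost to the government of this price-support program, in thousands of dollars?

Equilibrium: 39 - 3P = 8P - 71, so 110 = 11P and P* = 10, Q* = 9.
The floor of 12 is above the equilibrium price 10, so it binds.
At P = 12: Qd = 39 - 3·12 = 3 and Qs = 8·12 - 71 = 25.
Surplus = Qs - Qd = 22.
Government expenditure = surplus × support price = 22 × 12 = 264.

264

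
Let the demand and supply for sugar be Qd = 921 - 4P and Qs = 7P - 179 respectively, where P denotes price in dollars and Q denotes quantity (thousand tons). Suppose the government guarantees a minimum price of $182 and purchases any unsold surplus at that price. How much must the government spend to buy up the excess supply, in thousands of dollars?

164164

Equilibrium: 921 - 4P = 7P - 179, so 1100 = 11P and P* = 100, Q* = 521.
Since 182 > 100, the floor is binding.
At P = 182: Qd = 921 - 4·182 = 193 and Qs = 7·182 - 179 = 1095.
Surplus = Qs - Qd = 902.
Government expenditure = surplus × support price = 902 × 182 = 164164.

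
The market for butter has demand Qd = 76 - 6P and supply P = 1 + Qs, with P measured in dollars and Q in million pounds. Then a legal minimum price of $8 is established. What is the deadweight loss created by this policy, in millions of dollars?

0

Rearranging supply gives Qs = P - 1. In a free market, 76 - 6P = P - 1 gives the equilibrium P* = 11, Q* = 10.
Since 8 is below P* = 11, the floor does not bind and the free-market outcome prevails.
Since the control does not bind, no trades are prevented and deadweight loss is zero.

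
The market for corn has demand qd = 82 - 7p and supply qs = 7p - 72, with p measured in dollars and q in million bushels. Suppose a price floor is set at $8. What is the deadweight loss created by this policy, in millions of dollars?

0

Without the control the market clears where 82 - 7p = 7p - 72, i.e. p* = 11 and q* = 5.
Since 8 is below p* = 11, the floor does not bind and the free-market outcome prevails.
Since the control does not bind, no trades are prevented and deadweight loss is zero.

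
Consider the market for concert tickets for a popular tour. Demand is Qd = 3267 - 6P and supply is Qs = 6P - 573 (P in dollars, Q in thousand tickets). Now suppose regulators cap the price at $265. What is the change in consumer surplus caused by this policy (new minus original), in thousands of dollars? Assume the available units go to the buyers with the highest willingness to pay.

46860

In a free market, 3267 - 6P = 6P - 573 gives the equilibrium P* = 320, Q* = 1347.
The ceiling of 265 is below the equilibrium price 320, so it binds.
At P = 265: Qd = 3267 - 6·265 = 1677 and Qs = 6·265 - 573 = 1017.
Consumer surplus without the control is ½ · (544.5 - 320) · 1347 = 151200.75.
With the ceiling, 1017 units are sold at 265 (assume they go to the highest-value buyers). The demand price at Q = 1017 is 375, so CS = ½ · [(544.5 - 265) + (375 - 265)] · 1017 = 198060.75.
Change in consumer surplus = 198060.75 - 151200.75 = 46860.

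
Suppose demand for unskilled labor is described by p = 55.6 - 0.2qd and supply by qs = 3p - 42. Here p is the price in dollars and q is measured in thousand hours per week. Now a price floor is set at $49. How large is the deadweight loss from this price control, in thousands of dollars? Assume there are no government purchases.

540

Rearranging demand gives qd = 278 - 5p. Setting quantity demanded equal to quantity supplied, 278 - 5p = 3p - 42, gives p* = 40 and q* = 78.
Because the floor (49) lies above the market-clearing price, it is binding.
At p = 49: qd = 278 - 5·49 = 33 and qs = 3·49 - 42 = 105.
Quantity traded falls to 33. At q = 33 the demand price is (278 - 33)/5 = 49 and the supply price is (42 + 33)/3 = 25.
Deadweight loss = ½ · (49 - 25) · (78 - 33) = ½ · 24 · 45 = 540.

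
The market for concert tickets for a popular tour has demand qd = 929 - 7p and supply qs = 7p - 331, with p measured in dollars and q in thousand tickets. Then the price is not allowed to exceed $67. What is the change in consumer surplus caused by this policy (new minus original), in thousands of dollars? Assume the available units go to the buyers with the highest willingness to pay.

In a free market, 929 - 7p = 7p - 331 gives the equilibrium p* = 90, q* = 299.
The ceiling of 67 is below the equilibrium price 90, so it binds.
At p = 67: qd = 929 - 7·67 = 460 and qs = 7·67 - 331 = 138.
Consumer surplus without the control is ½ · (929/7 - 90) · 299 = 89401/14.
With the ceiling, 138 units are sold at 67 (assume they go to the highest-value buyers). The demand price at q = 138 is 113, so CS = ½ · [(929/7 - 67) + (113 - 67)] · 138 = 53958/7.
Change in consumer surplus = 53958/7 - 89401/14 = 1322.5.

1322.5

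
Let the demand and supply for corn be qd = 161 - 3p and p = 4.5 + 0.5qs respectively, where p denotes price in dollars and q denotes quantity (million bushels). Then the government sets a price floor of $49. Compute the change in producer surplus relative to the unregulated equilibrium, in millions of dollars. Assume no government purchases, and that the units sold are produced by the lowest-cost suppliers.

-296.25

Rearranging supply gives qs = 2p - 9. Setting quantity demanded equal to quantity supplied, 161 - 3p = 2p - 9, gives p* = 34 and q* = 59.
Since 49 > 34, the floor is binding.
At p = 49: qd = 161 - 3·49 = 14 and qs = 2·49 - 9 = 89.
Producer surplus without the control is ½ · (34 - 4.5) · 59 = 870.25.
With the floor, 14 units are sold at 49. The supply price at q = 14 is 11.5, so PS = ½ · [(49 - 4.5) + (49 - 11.5)] · 14 = 574.
Change in producer surplus = 574 - 870.25 = -296.25.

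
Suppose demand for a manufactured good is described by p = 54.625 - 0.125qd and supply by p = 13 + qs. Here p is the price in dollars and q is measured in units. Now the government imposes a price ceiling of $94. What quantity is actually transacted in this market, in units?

37

Rearranging demand gives qd = 437 - 8p; rearranging supply gives qs = p - 13. Setting quantity demanded equal to quantity supplied, 437 - 8p = p - 13, gives p* = 50 and q* = 37.
The ceiling of 94 is above the equilibrium price 50, so it is not binding; the market clears at p* = 50, q* = 37.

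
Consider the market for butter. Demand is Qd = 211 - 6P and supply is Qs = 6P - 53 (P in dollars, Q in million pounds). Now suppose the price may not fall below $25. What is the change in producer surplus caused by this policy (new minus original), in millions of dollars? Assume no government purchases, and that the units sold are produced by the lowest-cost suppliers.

156

Setting quantity demanded equal to quantity supplied, 211 - 6P = 6P - 53, gives P* = 22 and Q* = 79.
Since 25 > 22, the floor is binding.
At P = 25: Qd = 211 - 6·25 = 61 and Qs = 6·25 - 53 = 97.
Producer surplus without the control is ½ · (22 - 53/6) · 79 = 6241/12.
With the floor, 61 units are sold at 25. The supply price at Q = 61 is 19, so PS = ½ · [(25 - 53/6) + (25 - 19)] · 61 = 8113/12.
Change in producer surplus = 8113/12 - 6241/12 = 156.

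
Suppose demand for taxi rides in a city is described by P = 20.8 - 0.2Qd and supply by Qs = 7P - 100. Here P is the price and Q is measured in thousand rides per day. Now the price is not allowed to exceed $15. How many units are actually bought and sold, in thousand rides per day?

Rearranging demand gives Qd = 104 - 5P. Setting quantity demanded equal to quantity supplied, 104 - 5P = 7P - 100, gives P* = 17 and Q* = 19.
The ceiling of 15 is below the equilibrium price 17, so it binds.
At P = 15: Qd = 104 - 5·15 = 29 and Qs = 7·15 - 100 = 5.
The quantity actually transacted is the short side, supply: 5.

5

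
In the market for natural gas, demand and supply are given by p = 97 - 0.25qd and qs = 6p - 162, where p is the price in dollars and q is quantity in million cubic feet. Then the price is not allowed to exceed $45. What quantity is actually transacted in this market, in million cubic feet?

Rearranging demand gives qd = 388 - 4p. Setting quantity demanded equal to quantity supplied, 388 - 4p = 6p - 162, gives p* = 55 and q* = 168.
Since 45 < 55, the ceiling is binding.
At p = 45: qd = 388 - 4·45 = 208 and qs = 6·45 - 162 = 108.
The quantity actually transacted is the short side, supply: 108.

108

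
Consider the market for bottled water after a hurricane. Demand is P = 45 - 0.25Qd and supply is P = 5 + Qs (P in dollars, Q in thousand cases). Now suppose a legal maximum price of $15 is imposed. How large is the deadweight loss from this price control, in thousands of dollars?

Rearranging demand gives Qd = 180 - 4P; rearranging supply gives Qs = P - 5. Setting quantity demanded equal to quantity supplied, 180 - 4P = P - 5, gives P* = 37 and Q* = 32.
Because the ceiling (15) lies below the market-clearing price, it is binding.
At P = 15: Qd = 180 - 4·15 = 120 and Qs = 15 - 5 = 10.
Quantity traded falls to 10. At Q = 10 the demand price is (180 - 10)/4 = 42.5 and the supply price is 5 + 10 = 15.
Deadweight loss = ½ · (42.5 - 15) · (32 - 10) = ½ · 27.5 · 22 = 302.5.

302.5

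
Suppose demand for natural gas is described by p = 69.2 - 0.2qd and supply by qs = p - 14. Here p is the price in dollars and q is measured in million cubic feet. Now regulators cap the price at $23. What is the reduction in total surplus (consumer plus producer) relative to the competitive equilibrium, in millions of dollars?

Rearranging demand gives qd = 346 - 5p. In a free market, 346 - 5p = p - 14 gives the equilibrium p* = 60, q* = 46.
Because the ceiling (23) lies below the market-clearing price, it is binding.
At p = 23: qd = 346 - 5·23 = 231 and qs = 23 - 14 = 9.
Quantity traded falls to 9. At q = 9 the demand price is (346 - 9)/5 = 67.4 and the supply price is 14 + 9 = 23.
Deadweight loss = ½ · (67.4 - 23) · (46 - 9) = ½ · 44.4 · 37 = 821.4.

821.4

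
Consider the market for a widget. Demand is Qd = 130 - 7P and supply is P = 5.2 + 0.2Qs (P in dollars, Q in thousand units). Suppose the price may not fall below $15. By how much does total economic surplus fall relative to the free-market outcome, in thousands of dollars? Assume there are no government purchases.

Rearranging supply gives Qs = 5P - 26. Equilibrium: 130 - 7P = 5P - 26, so 156 = 12P and P* = 13, Q* = 39.
Since 15 > 13, the floor is binding.
At P = 15: Qd = 130 - 7·15 = 25 and Qs = 5·15 - 26 = 49.
Quantity traded falls to 25. At Q = 25 the demand price is (130 - 25)/7 = 15 and the supply price is (26 + 25)/5 = 10.2.
Deadweight loss = ½ · (15 - 10.2) · (39 - 25) = ½ · 4.8 · 14 = 33.6.

33.6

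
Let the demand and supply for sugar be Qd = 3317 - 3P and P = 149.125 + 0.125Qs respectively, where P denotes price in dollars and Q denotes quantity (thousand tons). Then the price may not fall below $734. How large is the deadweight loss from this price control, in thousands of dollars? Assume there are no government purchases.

Rearranging supply gives Qs = 8P - 1193. In a free market, 3317 - 3P = 8P - 1193 gives the equilibrium P* = 410, Q* = 2087.
Since 734 > 410, the floor is binding.
At P = 734: Qd = 3317 - 3·734 = 1115 and Qs = 8·734 - 1193 = 4679.
Quantity traded falls to 1115. At Q = 1115 the demand price is (3317 - 1115)/3 = 734 and the supply price is (1193 + 1115)/8 = 288.5.
Deadweight loss = ½ · (734 - 288.5) · (2087 - 1115) = ½ · 445.5 · 972 = 216513.

216513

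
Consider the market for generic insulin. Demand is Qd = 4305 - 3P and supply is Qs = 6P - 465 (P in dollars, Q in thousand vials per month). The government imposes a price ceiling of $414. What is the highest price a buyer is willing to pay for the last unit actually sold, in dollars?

Equilibrium: 4305 - 3P = 6P - 465, so 4770 = 9P and P* = 530, Q* = 2715.
The ceiling of 414 is below the equilibrium price 530, so it binds.
At P = 414: Qd = 4305 - 3·414 = 3063 and Qs = 6·414 - 465 = 2019.
Only 2019 units reach the market. On the demand curve, the marginal buyer's willingness to pay at Q = 2019 is (4305 - 2019)/3 = 762.

762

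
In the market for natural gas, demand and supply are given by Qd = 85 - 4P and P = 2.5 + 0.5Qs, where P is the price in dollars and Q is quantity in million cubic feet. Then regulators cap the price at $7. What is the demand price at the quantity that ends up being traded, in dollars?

Rearranging supply gives Qs = 2P - 5. In a free market, 85 - 4P = 2P - 5 gives the equilibrium P* = 15, Q* = 25.
The ceiling of 7 is below the equilibrium price 15, so it binds.
At P = 7: Qd = 85 - 4·7 = 57 and Qs = 2·7 - 5 = 9.
Only 9 units reach the market. On the demand curve, the marginal buyer's willingness to pay at Q = 9 is (85 - 9)/4 = 19.

19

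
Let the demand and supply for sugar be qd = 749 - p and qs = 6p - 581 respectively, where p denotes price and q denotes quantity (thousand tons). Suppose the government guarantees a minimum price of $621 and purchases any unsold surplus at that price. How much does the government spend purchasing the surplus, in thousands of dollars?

1873557

In a free market, 749 - p = 6p - 581 gives the equilibrium p* = 190, q* = 559.
The floor of 621 is above the equilibrium price 190, so it binds.
At p = 621: qd = 749 - 621 = 128 and qs = 6·621 - 581 = 3145.
Surplus = qs - qd = 3017.
Government expenditure = surplus × support price = 3017 × 621 = 1873557.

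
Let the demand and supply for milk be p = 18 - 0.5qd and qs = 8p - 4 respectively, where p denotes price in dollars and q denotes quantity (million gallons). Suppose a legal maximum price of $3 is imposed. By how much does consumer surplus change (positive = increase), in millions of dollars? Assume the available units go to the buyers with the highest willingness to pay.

4

Rearranging demand gives qd = 36 - 2p. Setting quantity demanded equal to quantity supplied, 36 - 2p = 8p - 4, gives p* = 4 and q* = 28.
Because the ceiling (3) lies below the market-clearing price, it is binding.
At p = 3: qd = 36 - 2·3 = 30 and qs = 8·3 - 4 = 20.
Consumer surplus without the control is ½ · (18 - 4) · 28 = 196.
With the ceiling, 20 units are sold at 3 (assume they go to the highest-value buyers). The demand price at q = 20 is 8, so CS = ½ · [(18 - 3) + (8 - 3)] · 20 = 200.
Change in consumer surplus = 200 - 196 = 4.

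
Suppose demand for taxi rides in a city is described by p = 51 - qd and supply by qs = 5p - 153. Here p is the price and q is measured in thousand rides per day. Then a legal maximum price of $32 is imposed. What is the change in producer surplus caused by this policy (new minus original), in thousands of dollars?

Rearranging demand gives qd = 51 - p. In a free market, 51 - p = 5p - 153 gives the equilibrium p* = 34, q* = 17.
Since 32 < 34, the ceiling is binding.
At p = 32: qd = 51 - 32 = 19 and qs = 5·32 - 153 = 7.
Producer surplus without the control is ½ · (34 - 30.6) · 17 = 28.9.
With the ceiling, producers sell 7 units at 32, so PS = ½ · (32 - 30.6) · 7 = 4.9.
Change in producer surplus = 4.9 - 28.9 = -24.

-24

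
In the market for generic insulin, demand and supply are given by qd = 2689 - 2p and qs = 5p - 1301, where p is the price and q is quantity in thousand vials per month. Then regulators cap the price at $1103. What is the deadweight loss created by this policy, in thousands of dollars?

0

Without the control the market clears where 2689 - 2p = 5p - 1301, i.e. p* = 570 and q* = 1549.
The ceiling of 1103 is above the equilibrium price 570, so it is not binding; the market clears at p* = 570, q* = 1549.
Since the control does not bind, no trades are prevented and deadweight loss is zero.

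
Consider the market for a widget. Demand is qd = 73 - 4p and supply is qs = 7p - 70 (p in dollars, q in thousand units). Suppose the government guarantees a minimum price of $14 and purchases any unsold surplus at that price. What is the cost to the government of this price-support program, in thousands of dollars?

154

In a free market, 73 - 4p = 7p - 70 gives the equilibrium p* = 13, q* = 21.
The floor of 14 is above the equilibrium price 13, so it binds.
At p = 14: qd = 73 - 4·14 = 17 and qs = 7·14 - 70 = 28.
Surplus = qs - qd = 11.
Government expenditure = surplus × support price = 11 × 14 = 154.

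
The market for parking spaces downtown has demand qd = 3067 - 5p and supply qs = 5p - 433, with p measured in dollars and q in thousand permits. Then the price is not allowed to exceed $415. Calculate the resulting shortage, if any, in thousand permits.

0

Equilibrium: 3067 - 5p = 5p - 433, so 3500 = 10p and p* = 350, q* = 1317.
Since 415 is above p* = 350, the ceiling does not bind and the free-market outcome prevails.
Since the control does not bind, there is no shortage.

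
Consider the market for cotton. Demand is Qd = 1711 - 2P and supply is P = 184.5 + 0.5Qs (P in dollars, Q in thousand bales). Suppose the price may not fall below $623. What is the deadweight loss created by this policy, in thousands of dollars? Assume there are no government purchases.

21218

Rearranging supply gives Qs = 2P - 369. Without the control the market clears where 1711 - 2P = 2P - 369, i.e. P* = 520 and Q* = 671.
The floor of 623 is above the equilibrium price 520, so it binds.
At P = 623: Qd = 1711 - 2·623 = 465 and Qs = 2·623 - 369 = 877.
Quantity traded falls to 465. At Q = 465 the demand price is (1711 - 465)/2 = 623 and the supply price is (369 + 465)/2 = 417.
Deadweight loss = ½ · (623 - 417) · (671 - 465) = ½ · 206 · 206 = 21218.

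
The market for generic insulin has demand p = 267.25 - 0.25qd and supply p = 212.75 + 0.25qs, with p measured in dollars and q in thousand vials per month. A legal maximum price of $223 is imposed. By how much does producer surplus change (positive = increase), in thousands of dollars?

Rearranging demand gives qd = 1069 - 4p; rearranging supply gives qs = 4p - 851. Setting quantity demanded equal to quantity supplied, 1069 - 4p = 4p - 851, gives p* = 240 and q* = 109.
Because the ceiling (223) lies below the market-clearing price, it is binding.
At p = 223: qd = 1069 - 4·223 = 177 and qs = 4·223 - 851 = 41.
Producer surplus without the control is ½ · (240 - 212.75) · 109 = 1485.125.
With the ceiling, producers sell 41 units at 223, so PS = ½ · (223 - 212.75) · 41 = 210.125.
Change in producer surplus = 210.125 - 1485.125 = -1275.

-1275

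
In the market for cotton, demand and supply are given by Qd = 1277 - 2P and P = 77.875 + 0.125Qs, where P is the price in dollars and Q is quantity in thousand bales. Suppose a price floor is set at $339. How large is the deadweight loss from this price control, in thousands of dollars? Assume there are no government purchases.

27751.25

Rearranging supply gives Qs = 8P - 623. Setting quantity demanded equal to quantity supplied, 1277 - 2P = 8P - 623, gives P* = 190 and Q* = 897.
Because the floor (339) lies above the market-clearing price, it is binding.
At P = 339: Qd = 1277 - 2·339 = 599 and Qs = 8·339 - 623 = 2089.
Quantity traded falls to 599. At Q = 599 the demand price is (1277 - 599)/2 = 339 and the supply price is (623 + 599)/8 = 152.75.
Deadweight loss = ½ · (339 - 152.75) · (897 - 599) = ½ · 186.25 · 298 = 27751.25.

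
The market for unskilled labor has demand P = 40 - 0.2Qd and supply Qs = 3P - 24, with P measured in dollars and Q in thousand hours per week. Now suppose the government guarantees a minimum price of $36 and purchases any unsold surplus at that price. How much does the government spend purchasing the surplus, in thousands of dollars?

Rearranging demand gives Qd = 200 - 5P. Setting quantity demanded equal to quantity supplied, 200 - 5P = 3P - 24, gives P* = 28 and Q* = 60.
Because the floor (36) lies above the market-clearing price, it is binding.
At P = 36: Qd = 200 - 5·36 = 20 and Qs = 3·36 - 24 = 84.
Surplus = Qs - Qd = 64.
Government expenditure = surplus × support price = 64 × 36 = 2304.

2304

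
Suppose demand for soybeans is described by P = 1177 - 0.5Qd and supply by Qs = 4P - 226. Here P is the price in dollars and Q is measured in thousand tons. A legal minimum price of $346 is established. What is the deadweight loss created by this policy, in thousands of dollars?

0

Rearranging demand gives Qd = 2354 - 2P. Setting quantity demanded equal to quantity supplied, 2354 - 2P = 4P - 226, gives P* = 430 and Q* = 1494.
The floor of 346 is below the equilibrium price 430, so it is not binding; the market clears at P* = 430, Q* = 1494.
Since the control does not bind, no trades are prevented and deadweight loss is zero.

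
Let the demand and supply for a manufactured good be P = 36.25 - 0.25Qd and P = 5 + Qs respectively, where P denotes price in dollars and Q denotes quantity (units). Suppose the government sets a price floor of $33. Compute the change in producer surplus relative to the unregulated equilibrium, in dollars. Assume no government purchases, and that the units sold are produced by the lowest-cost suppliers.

Rearranging demand gives Qd = 145 - 4P; rearranging supply gives Qs = P - 5. Equilibrium: 145 - 4P = P - 5, so 150 = 5P and P* = 30, Q* = 25.
The floor of 33 is above the equilibrium price 30, so it binds.
At P = 33: Qd = 145 - 4·33 = 13 and Qs = 33 - 5 = 28.
Producer surplus without the control is ½ · (30 - 5) · 25 = 312.5.
With the floor, 13 units are sold at 33. The supply price at Q = 13 is 18, so PS = ½ · [(33 - 5) + (33 - 18)] · 13 = 279.5.
Change in producer surplus = 279.5 - 312.5 = -33.

-33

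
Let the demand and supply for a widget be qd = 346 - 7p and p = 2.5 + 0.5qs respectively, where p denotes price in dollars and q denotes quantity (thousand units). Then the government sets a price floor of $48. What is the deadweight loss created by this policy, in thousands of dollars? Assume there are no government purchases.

Rearranging supply gives qs = 2p - 5. In a free market, 346 - 7p = 2p - 5 gives the equilibrium p* = 39, q* = 73.
Because the floor (48) lies above the market-clearing price, it is binding.
At p = 48: qd = 346 - 7·48 = 10 and qs = 2·48 - 5 = 91.
Quantity traded falls to 10. At q = 10 the demand price is (346 - 10)/7 = 48 and the supply price is (5 + 10)/2 = 7.5.
Deadweight loss = ½ · (48 - 7.5) · (73 - 10) = ½ · 40.5 · 63 = 1275.75.

1275.75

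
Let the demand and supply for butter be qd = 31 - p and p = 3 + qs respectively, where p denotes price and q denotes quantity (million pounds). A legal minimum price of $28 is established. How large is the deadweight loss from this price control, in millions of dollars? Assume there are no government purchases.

Rearranging supply gives qs = p - 3. Without the control the market clears where 31 - p = p - 3, i.e. p* = 17 and q* = 14.
Because the floor (28) lies above the market-clearing price, it is binding.
At p = 28: qd = 31 - 28 = 3 and qs = 28 - 3 = 25.
Quantity traded falls to 3. At q = 3 the demand price is 31 - 3 = 28 and the supply price is 3 + 3 = 6.
Deadweight loss = ½ · (28 - 6) · (14 - 3) = ½ · 22 · 11 = 121.

121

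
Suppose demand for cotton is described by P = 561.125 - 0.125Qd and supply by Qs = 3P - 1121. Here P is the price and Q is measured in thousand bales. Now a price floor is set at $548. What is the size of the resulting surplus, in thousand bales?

418

Rearranging demand gives Qd = 4489 - 8P. Without the control the market clears where 4489 - 8P = 3P - 1121, i.e. P* = 510 and Q* = 409.
The floor of 548 is above the equilibrium price 510, so it binds.
At P = 548: Qd = 4489 - 8·548 = 105 and Qs = 3·548 - 1121 = 523.
Surplus = Qs - Qd = 523 - 105 = 418.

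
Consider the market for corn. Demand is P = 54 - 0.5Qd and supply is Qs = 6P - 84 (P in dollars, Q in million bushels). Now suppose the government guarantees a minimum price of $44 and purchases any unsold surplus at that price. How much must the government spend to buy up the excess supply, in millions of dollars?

Rearranging demand gives Qd = 108 - 2P. Setting quantity demanded equal to quantity supplied, 108 - 2P = 6P - 84, gives P* = 24 and Q* = 60.
Because the floor (44) lies above the market-clearing price, it is binding.
At P = 44: Qd = 108 - 2·44 = 20 and Qs = 6·44 - 84 = 180.
Surplus = Qs - Qd = 160.
Government expenditure = surplus × support price = 160 × 44 = 7040.

7040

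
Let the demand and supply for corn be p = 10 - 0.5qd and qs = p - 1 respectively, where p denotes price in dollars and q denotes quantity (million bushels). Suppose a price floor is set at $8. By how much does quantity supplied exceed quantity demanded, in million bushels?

3

Rearranging demand gives qd = 20 - 2p. Without the control the market clears where 20 - 2p = p - 1, i.e. p* = 7 and q* = 6.
The floor of 8 is above the equilibrium price 7, so it binds.
At p = 8: qd = 20 - 2·8 = 4 and qs = 8 - 1 = 7.
Surplus = qs - qd = 7 - 4 = 3.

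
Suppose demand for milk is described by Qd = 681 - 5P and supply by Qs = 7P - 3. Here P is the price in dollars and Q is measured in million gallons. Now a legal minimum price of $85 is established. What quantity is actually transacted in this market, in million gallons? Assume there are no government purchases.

256

Equilibrium: 681 - 5P = 7P - 3, so 684 = 12P and P* = 57, Q* = 396.
Because the floor (85) lies above the market-clearing price, it is binding.
At P = 85: Qd = 681 - 5·85 = 256 and Qs = 7·85 - 3 = 592.
The quantity actually transacted is the short side, demand: 256.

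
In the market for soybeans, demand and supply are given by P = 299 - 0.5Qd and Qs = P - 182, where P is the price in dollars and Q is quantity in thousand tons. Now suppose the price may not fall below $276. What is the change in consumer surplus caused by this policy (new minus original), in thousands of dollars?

Rearranging demand gives Qd = 598 - 2P. Setting quantity demanded equal to quantity supplied, 598 - 2P = P - 182, gives P* = 260 and Q* = 78.
The floor of 276 is above the equilibrium price 260, so it binds.
At P = 276: Qd = 598 - 2·276 = 46 and Qs = 276 - 182 = 94.
Consumer surplus without the control is ½ · (299 - 260) · 78 = 1521.
With the floor, consumers buy 46 units at 276, so CS = ½ · (299 - 276) · 46 = 529.
Change in consumer surplus = 529 - 1521 = -992.

-992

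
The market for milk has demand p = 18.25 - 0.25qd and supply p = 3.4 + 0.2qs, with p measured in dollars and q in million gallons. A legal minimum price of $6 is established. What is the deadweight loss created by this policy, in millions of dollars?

0

Rearranging demand gives qd = 73 - 4p; rearranging supply gives qs = 5p - 17. Setting quantity demanded equal to quantity supplied, 73 - 4p = 5p - 17, gives p* = 10 and q* = 33.
The floor of 6 is below the equilibrium price 10, so it is not binding; the market clears at p* = 10, q* = 33.
Since the control does not bind, no trades are prevented and deadweight loss is zero.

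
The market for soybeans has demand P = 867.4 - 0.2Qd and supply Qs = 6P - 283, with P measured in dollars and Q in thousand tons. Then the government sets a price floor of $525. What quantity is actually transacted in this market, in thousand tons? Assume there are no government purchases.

1712

Rearranging demand gives Qd = 4337 - 5P. In a free market, 4337 - 5P = 6P - 283 gives the equilibrium P* = 420, Q* = 2237.
Because the floor (525) lies above the market-clearing price, it is binding.
At P = 525: Qd = 4337 - 5·525 = 1712 and Qs = 6·525 - 283 = 2867.
The quantity actually transacted is the short side, demand: 1712.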